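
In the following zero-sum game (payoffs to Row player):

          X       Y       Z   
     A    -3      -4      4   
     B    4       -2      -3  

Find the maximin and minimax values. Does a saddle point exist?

Maximin = -3, Minimax = -2, Saddle: False

Work:
Row minimums: [-4, -3] → maximin = -3
Column maximums: [4, -2, 4] → minimax = -2
No saddle point (maximin ≠ minimax). Mixed strategy needed.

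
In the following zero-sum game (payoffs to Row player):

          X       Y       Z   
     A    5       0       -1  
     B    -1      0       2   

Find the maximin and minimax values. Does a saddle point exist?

Maximin = -1, Minimax = 0, Saddle: False

Work:
Row minimums: [-1, -1] → maximin = -1
Column maximums: [5, 0, 2] → minimax = 0
No saddle point (maximin ≠ minimax). Mixed strategy needed.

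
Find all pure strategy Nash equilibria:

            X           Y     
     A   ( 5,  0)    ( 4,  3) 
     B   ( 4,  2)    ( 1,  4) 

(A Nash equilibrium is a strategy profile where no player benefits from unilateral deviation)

Nash equilibrium: (A, Y)

Work:
Best responses:
  P1 vs X: payoffs [5, 4] → best response A (payoff 5)
  P1 vs Y: payoffs [4, 1] → best response A (payoff 4)
  P2 vs A: payoffs [0, 3] → best response Y (payoff 3)
  P2 vs B: payoffs [2, 4] → best response Y (payoff 4)
Mutual best responses: (A,Y) → Nash equilibria.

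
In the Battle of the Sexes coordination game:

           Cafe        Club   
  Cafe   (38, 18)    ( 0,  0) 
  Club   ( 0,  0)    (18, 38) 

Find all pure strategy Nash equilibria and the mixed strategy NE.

Pure NE: (Cafe, Cafe) and (Club, Club); Mixed NE: p = 0.6786, q = 0.3214

Work:
Check pure NE:
(Cafe, Cafe): (38, 18) - no unilateral deviation beneficial
(Club, Club): (18, 38) - no unilateral deviation beneficial
Mixed NE: P1 plays Cafe with p = 0.6786, P2 plays Cafe with q = 0.3214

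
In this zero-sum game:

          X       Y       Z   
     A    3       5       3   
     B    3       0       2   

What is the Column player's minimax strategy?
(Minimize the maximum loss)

Column should play X or Z (all achieve the minimum), value = 3

Work:
Column player minimizes Row's maximum payoff:
Column X: max payoff to Row = 3
Column Y: max payoff to Row = 5
Column Z: max payoff to Row = 3
Minimum is 3, achieved by columns X, Z (tied).
Each of X or Z is a minimax strategy.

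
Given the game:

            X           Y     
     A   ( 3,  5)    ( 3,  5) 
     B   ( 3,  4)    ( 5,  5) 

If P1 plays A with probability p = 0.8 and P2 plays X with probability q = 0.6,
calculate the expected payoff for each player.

E[P1] = 3.16, E[P2] = 4.88

Work:
E[P1] = p·q·π₁(A,X) + p·(1-q)·π₁(A,Y) + (1-p)·q·π₁(B,X) + (1-p)·(1-q)·π₁(B,Y)
= 0.8·0.6·3 + 0.8·0.4·3 + 0.2·0.6·3 + 0.2·0.4·5
= 3.16

E[P2] = 4.88 (similar calculation)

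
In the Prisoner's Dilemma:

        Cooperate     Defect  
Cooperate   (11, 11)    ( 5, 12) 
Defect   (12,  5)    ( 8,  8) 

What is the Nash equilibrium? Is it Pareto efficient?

(Defect, Defect) is NE; not Pareto efficient

Work:
Defect dominates Cooperate for both players:
If P2 cooperates: Defect (12) > Cooperate (11)
If P2 defects: Defect (8) > Cooperate (5)
NE: (Defect, Defect) with payoff (8, 8)
But (Cooperate, Cooperate) = (11, 11) Pareto dominates (8, 8)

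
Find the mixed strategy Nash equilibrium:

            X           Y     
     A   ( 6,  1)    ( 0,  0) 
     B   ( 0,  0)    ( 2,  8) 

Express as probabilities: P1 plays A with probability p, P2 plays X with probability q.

p = 0.8889, q = 0.25

Work:
Find probabilities that make opponent indifferent:
P2 chooses q to make P1 indifferent between A and B
P1 chooses p to make P2 indifferent between X and Y
Mixed NE: P1 plays (A: 0.8889, B: 0.1111), P2 plays (X: 0.25, Y: 0.75)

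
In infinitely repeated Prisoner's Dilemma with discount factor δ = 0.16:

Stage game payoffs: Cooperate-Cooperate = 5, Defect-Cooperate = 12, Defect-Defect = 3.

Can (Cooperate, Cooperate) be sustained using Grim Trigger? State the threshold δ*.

δ* = 0.7778; since δ = 0.16 < 0.7778, cooperation cannot be sustained

Work:
For Grim Trigger:
Cooperate forever: 5/(1-δ)
Defect then punished: 12 + 3·δ/(1-δ)
Need: 5/(1-δ) ≥ 12 + 3·δ/(1-δ)
Solving: δ ≥ (T-R)/(T-P) = (12-5)/(12-3) = 0.7778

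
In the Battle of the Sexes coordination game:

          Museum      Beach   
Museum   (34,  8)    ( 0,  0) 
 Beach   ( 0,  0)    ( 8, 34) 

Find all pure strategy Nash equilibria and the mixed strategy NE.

Pure NE: (Museum, Museum) and (Beach, Beach); Mixed NE: p = 0.8095, q = 0.1905

Work:
Check pure NE:
(Museum, Museum): (34, 8) - no unilateral deviation beneficial
(Beach, Beach): (8, 34) - no unilateral deviation beneficial
Mixed NE: P1 plays Museum with p = 0.8095, P2 plays Museum with q = 0.1905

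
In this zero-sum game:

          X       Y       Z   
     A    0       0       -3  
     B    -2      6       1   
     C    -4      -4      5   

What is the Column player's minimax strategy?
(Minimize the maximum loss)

Column should play X, value = 0

Work:
Column player minimizes Row's maximum payoff:
Column X: max payoff to Row = 0
Column Y: max payoff to Row = 6
Column Z: max payoff to Row = 5
Minimum is 0, achieved by column X.
Minimax strategy: X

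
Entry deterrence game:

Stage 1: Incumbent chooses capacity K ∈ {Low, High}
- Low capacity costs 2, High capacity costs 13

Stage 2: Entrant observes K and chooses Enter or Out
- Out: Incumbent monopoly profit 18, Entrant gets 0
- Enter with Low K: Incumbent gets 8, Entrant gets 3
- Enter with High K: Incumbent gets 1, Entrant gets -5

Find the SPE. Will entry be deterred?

SPE: (Low, Enter|Low, Out|High); Entry not deterred. Incumbent net profit = 6, Entrant gets 3

Work:
After Low K: Entrant enters (3 > 0)
After High K: Entrant stays out (-5 < 0)
Incumbent: Low → 8−2=6, High → 18−13=5
Incumbent chooses Low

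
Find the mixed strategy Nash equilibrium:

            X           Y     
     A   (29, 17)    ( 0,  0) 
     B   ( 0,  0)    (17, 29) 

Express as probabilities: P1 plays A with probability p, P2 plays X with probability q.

p = 0.6304, q = 0.3696

Work:
Find probabilities that make opponent indifferent:
P2 chooses q to make P1 indifferent between A and B
P1 chooses p to make P2 indifferent between X and Y
Mixed NE: P1 plays (A: 0.6304, B: 0.3696), P2 plays (X: 0.3696, Y: 0.6304)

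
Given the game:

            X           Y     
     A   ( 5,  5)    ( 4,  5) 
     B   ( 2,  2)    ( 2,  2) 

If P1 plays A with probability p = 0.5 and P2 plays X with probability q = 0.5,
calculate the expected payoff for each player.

E[P1] = 3.25, E[P2] = 3.5

Work:
E[P1] = p·q·π₁(A,X) + p·(1-q)·π₁(A,Y) + (1-p)·q·π₁(B,X) + (1-p)·(1-q)·π₁(B,Y)
= 0.5·0.5·5 + 0.5·0.5·4 + 0.5·0.5·2 + 0.5·0.5·2
= 3.25

E[P2] = 3.5 (similar calculation)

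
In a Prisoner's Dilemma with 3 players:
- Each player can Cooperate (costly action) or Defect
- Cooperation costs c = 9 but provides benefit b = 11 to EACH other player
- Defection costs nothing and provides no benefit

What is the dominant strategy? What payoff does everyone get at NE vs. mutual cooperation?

Dominant: Defect; NE payoff = 0; Coop payoff = 13

Work:
Defect dominates (saves cost c = 9, benefit to others is external)
NE: All defect → everyone gets 0
If all cooperate: each receives (2)×11 - 9 = 13
Social dilemma: 13 > 0 but NE gives 0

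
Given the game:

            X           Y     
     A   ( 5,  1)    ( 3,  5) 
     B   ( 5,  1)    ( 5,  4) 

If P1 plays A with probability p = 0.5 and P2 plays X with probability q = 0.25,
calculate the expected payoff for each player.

E[P1] = 4.25, E[P2] = 3.625

Work:
E[P1] = p·q·π₁(A,X) + p·(1-q)·π₁(A,Y) + (1-p)·q·π₁(B,X) + (1-p)·(1-q)·π₁(B,Y)
= 0.5·0.25·5 + 0.5·0.75·3 + 0.5·0.25·5 + 0.5·0.75·5
= 4.25

E[P2] = 3.625 (similar calculation)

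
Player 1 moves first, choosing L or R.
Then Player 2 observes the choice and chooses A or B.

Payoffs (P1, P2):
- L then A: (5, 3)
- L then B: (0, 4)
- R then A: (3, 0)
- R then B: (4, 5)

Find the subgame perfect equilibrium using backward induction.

P1 plays R, P2 plays B after L and B after R; Payoff (4, 5)

Work:
Backward induction:
After L: P2 chooses B → P1 gets 0
After R: P2 chooses B → P1 gets 4
P1 chooses R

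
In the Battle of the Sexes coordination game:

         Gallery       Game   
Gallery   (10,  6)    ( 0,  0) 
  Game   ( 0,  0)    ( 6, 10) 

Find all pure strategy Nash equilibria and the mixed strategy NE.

Pure NE: (Gallery, Gallery) and (Game, Game); Mixed NE: p = 0.625, q = 0.375

Work:
Check pure NE:
(Gallery, Gallery): (10, 6) - no unilateral deviation beneficial
(Game, Game): (6, 10) - no unilateral deviation beneficial
Mixed NE: P1 plays Gallery with p = 0.625, P2 plays Gallery with q = 0.375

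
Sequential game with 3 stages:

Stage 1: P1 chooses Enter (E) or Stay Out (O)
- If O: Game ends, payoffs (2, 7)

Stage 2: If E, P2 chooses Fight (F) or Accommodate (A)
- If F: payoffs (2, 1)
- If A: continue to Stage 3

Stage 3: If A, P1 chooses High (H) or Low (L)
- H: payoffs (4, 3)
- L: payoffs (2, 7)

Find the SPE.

SPE: (E, A, H); Outcome (4, 3)

Work:
Stage 3: P1 chooses H (4 vs 2)
Stage 2: P2: F->1, A->3 (anticipating H). Choose A
Stage 1: P1: O->2, E->4 (anticipating A, H). Choose E
SPE path: E -> A -> H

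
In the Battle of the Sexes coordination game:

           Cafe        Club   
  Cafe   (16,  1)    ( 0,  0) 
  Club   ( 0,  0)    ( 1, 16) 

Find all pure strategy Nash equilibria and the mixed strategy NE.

Pure NE: (Cafe, Cafe) and (Club, Club); Mixed NE: p = 0.9412, q = 0.0588

Work:
Check pure NE:
(Cafe, Cafe): (16, 1) - no unilateral deviation beneficial
(Club, Club): (1, 16) - no unilateral deviation beneficial
Mixed NE: P1 plays Cafe with p = 0.9412, P2 plays Cafe with q = 0.0588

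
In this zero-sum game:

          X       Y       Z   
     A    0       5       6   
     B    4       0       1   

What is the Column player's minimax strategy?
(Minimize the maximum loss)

Column should play X, value = 4

Work:
Column player minimizes Row's maximum payoff:
Column X: max payoff to Row = 4
Column Y: max payoff to Row = 5
Column Z: max payoff to Row = 6
Minimum is 4, achieved by column X.
Minimax strategy: X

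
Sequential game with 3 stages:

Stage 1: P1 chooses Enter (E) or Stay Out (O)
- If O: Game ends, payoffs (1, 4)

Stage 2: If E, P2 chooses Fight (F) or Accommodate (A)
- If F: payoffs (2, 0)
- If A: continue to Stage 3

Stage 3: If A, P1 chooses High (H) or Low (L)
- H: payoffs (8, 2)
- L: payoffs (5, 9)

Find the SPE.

SPE: (E, A, H); Outcome (8, 2)

Work:
Stage 3: P1 chooses H (8 vs 5)
Stage 2: P2: F->0, A->2 (anticipating H). Choose A
Stage 1: P1: O->1, E->8 (anticipating A, H). Choose E
SPE path: E -> A -> H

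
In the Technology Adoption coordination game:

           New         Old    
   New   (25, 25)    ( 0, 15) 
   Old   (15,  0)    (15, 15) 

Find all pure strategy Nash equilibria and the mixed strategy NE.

Pure NE: (New, New) and (Old, Old); Mixed NE: p = 0.6, q = 0.6

Work:
Check pure NE:
(New, New): (25, 25) - no unilateral deviation beneficial
(Old, Old): (15, 15) - no unilateral deviation beneficial
Mixed NE: P1 plays New with p = 0.6, P2 plays New with q = 0.6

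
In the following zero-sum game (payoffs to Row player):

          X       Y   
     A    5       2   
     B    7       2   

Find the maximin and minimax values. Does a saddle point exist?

Maximin = 2, Minimax = 2, Saddle: True

Work:
Row minimums: [2, 2] → maximin = 2
Column maximums: [7, 2] → minimax = 2
Saddle point exists! Game value = 2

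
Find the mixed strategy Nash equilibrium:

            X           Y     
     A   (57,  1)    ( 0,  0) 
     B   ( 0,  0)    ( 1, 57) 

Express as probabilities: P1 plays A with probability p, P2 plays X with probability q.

p = 0.9828, q = 0.0172

Work:
Find probabilities that make opponent indifferent:
P2 chooses q to make P1 indifferent between A and B
P1 chooses p to make P2 indifferent between X and Y
Mixed NE: P1 plays (A: 0.9828, B: 0.0172), P2 plays (X: 0.0172, Y: 0.9828)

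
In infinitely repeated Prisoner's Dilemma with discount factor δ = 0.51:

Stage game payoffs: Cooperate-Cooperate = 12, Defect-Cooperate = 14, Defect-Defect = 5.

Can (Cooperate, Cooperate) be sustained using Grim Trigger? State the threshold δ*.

δ* = 0.2222; since δ = 0.51 ≥ 0.2222, cooperation can be sustained

Work:
For Grim Trigger:
Cooperate forever: 12/(1-δ)
Defect then punished: 14 + 5·δ/(1-δ)
Need: 12/(1-δ) ≥ 14 + 5·δ/(1-δ)
Solving: δ ≥ (T-R)/(T-P) = (14-12)/(14-5) = 0.2222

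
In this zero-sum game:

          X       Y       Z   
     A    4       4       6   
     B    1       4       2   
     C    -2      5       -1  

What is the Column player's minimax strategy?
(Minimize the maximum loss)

Column should play X, value = 4

Work:
Column player minimizes Row's maximum payoff:
Column X: max payoff to Row = 4
Column Y: max payoff to Row = 5
Column Z: max payoff to Row = 6
Minimum is 4, achieved by column X.
Minimax strategy: X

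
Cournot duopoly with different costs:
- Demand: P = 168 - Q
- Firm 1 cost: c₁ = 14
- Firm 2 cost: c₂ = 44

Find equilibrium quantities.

q₁* = 61.33, q₂* = 31.33

Work:
Reaction: q₁ = (168 - 14 - q₂)/2
Reaction: q₂ = (168 - 44 - q₁)/2
Solve simultaneously:
q₁* = (168 - 2×14 + 44)/3 = 61.33
q₂* = (168 - 2×44 + 14)/3 = 31.33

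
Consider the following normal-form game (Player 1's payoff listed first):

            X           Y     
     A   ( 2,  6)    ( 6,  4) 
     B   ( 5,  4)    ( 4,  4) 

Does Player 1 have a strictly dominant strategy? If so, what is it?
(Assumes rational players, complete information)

No strictly dominant strategy exists for Player 1

Work:
A strategy strictly dominates another if it gives a strictly higher payoff against every opponent action. Compare each pair of P1's strategies column-by-column:
  A vs B: [2 vs 5, 6 vs 4] → A does not strictly dominate B (column X: 2 ≤ 5)
  B vs A: [5 vs 2, 4 vs 6] → B does not strictly dominate A (column Y: 4 ≤ 6)
No single strategy strictly dominates all others → no strictly dominant strategy.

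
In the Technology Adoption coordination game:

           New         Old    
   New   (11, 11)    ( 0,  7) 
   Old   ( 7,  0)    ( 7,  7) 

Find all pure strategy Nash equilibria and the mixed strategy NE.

Pure NE: (New, New) and (Old, Old); Mixed NE: p = 0.6364, q = 0.6364

Work:
Check pure NE:
(New, New): (11, 11) - no unilateral deviation beneficial
(Old, Old): (7, 7) - no unilateral deviation beneficial
Mixed NE: P1 plays New with p = 0.6364, P2 plays New with q = 0.6364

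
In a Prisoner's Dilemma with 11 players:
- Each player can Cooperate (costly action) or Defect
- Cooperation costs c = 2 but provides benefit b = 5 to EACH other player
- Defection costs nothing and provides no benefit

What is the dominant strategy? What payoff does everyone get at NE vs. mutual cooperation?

Dominant: Defect; NE payoff = 0; Coop payoff = 48

Work:
Defect dominates (saves cost c = 2, benefit to others is external)
NE: All defect → everyone gets 0
If all cooperate: each receives (10)×5 - 2 = 48
Social dilemma: 48 > 0 but NE gives 0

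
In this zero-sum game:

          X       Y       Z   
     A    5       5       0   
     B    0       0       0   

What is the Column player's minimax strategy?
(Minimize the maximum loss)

Column should play Z, value = 0

Work:
Column player minimizes Row's maximum payoff:
Column X: max payoff to Row = 5
Column Y: max payoff to Row = 5
Column Z: max payoff to Row = 0
Minimum is 0, achieved by column Z.
Minimax strategy: Z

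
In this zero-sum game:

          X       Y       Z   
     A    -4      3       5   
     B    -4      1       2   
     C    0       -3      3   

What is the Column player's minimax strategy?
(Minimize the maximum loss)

Column should play X, value = 0

Work:
Column player minimizes Row's maximum payoff:
Column X: max payoff to Row = 0
Column Y: max payoff to Row = 3
Column Z: max payoff to Row = 5
Minimum is 0, achieved by column X.
Minimax strategy: X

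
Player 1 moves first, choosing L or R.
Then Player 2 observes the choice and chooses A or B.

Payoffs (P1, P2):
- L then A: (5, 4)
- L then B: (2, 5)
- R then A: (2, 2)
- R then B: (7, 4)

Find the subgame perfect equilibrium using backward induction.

P1 plays R, P2 plays B after L and B after R; Payoff (7, 4)

Work:
Backward induction:
After L: P2 chooses B → P1 gets 2
After R: P2 chooses B → P1 gets 7
P1 chooses R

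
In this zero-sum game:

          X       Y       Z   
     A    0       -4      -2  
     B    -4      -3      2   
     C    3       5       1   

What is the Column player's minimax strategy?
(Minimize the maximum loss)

Column should play Z, value = 2

Work:
Column player minimizes Row's maximum payoff:
Column X: max payoff to Row = 3
Column Y: max payoff to Row = 5
Column Z: max payoff to Row = 2
Minimum is 2, achieved by column Z.
Minimax strategy: Z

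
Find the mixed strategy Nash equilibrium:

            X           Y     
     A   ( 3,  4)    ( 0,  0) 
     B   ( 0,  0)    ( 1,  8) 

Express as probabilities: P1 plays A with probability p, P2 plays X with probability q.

p = 0.6667, q = 0.25

Work:
Find probabilities that make opponent indifferent:
P2 chooses q to make P1 indifferent between A and B
P1 chooses p to make P2 indifferent between X and Y
Mixed NE: P1 plays (A: 0.6667, B: 0.3333), P2 plays (X: 0.25, Y: 0.75)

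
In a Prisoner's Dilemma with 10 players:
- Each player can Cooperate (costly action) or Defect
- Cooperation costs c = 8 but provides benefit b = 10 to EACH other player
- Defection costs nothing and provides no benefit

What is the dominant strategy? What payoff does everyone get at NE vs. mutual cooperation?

Dominant: Defect; NE payoff = 0; Coop payoff = 82

Work:
Defect dominates (saves cost c = 8, benefit to others is external)
NE: All defect → everyone gets 0
If all cooperate: each receives (9)×10 - 8 = 82
Social dilemma: 82 > 0 but NE gives 0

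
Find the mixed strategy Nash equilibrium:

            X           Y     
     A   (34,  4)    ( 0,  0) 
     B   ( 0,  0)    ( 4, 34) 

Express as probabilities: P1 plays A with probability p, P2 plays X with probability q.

p = 0.8947, q = 0.1053

Work:
Find probabilities that make opponent indifferent:
P2 chooses q to make P1 indifferent between A and B
P1 chooses p to make P2 indifferent between X and Y
Mixed NE: P1 plays (A: 0.8947, B: 0.1053), P2 plays (X: 0.1053, Y: 0.8947)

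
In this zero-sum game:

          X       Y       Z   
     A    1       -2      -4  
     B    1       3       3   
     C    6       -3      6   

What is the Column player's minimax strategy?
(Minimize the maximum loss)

Column should play Y, value = 3

Work:
Column player minimizes Row's maximum payoff:
Column X: max payoff to Row = 6
Column Y: max payoff to Row = 3
Column Z: max payoff to Row = 6
Minimum is 3, achieved by column Y.
Minimax strategy: Y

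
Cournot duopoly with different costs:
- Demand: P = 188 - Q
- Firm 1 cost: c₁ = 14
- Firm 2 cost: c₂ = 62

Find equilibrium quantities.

q₁* = 74.0, q₂* = 26.0

Work:
Reaction: q₁ = (188 - 14 - q₂)/2
Reaction: q₂ = (188 - 62 - q₁)/2
Solve simultaneously:
q₁* = (188 - 2×14 + 62)/3 = 74.0
q₂* = (188 - 2×62 + 14)/3 = 26.0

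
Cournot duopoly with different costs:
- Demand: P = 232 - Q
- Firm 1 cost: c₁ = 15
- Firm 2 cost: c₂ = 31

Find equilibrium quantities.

q₁* = 77.67, q₂* = 61.67

Work:
Reaction: q₁ = (232 - 15 - q₂)/2
Reaction: q₂ = (232 - 31 - q₁)/2
Solve simultaneously:
q₁* = (232 - 2×15 + 31)/3 = 77.67
q₂* = (232 - 2×31 + 15)/3 = 61.67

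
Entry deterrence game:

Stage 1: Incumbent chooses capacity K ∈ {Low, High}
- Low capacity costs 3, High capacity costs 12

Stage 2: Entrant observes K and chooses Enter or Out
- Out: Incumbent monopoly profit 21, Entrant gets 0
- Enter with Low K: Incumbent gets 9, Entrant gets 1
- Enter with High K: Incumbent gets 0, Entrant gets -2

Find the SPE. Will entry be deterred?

SPE: (High, Enter|Low, Out|High); Entry deterred. Incumbent net profit = 9

Work:
After Low K: Entrant enters (1 > 0)
After High K: Entrant stays out (-2 < 0)
Incumbent: Low → 9−3=6, High → 21−12=9
Incumbent chooses High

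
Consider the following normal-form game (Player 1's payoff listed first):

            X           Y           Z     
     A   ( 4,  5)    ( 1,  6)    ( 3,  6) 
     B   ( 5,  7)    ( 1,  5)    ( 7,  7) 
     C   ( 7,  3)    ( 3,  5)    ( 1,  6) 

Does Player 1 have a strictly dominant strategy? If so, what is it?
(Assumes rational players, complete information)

No strictly dominant strategy exists for Player 1

Work:
A strategy strictly dominates another if it gives a strictly higher payoff against every opponent action. Compare each pair of P1's strategies column-by-column:
  A vs B: [4 vs 5, 1 vs 1, 3 vs 7] → A does not strictly dominate B (column X: 4 ≤ 5)
  A vs C: [4 vs 7, 1 vs 3, 3 vs 1] → A does not strictly dominate C (column X: 4 ≤ 7)
  B vs A: [5 vs 4, 1 vs 1, 7 vs 3] → B does not strictly dominate A (column Y: 1 ≤ 1)
  B vs C: [5 vs 7, 1 vs 3, 7 vs 1] → B does not strictly dominate C (column X: 5 ≤ 7)
  C vs A: [7 vs 4, 3 vs 1, 1 vs 3] → C does not strictly dominate A (column Z: 1 ≤ 3)
  C vs B: [7 vs 5, 3 vs 1, 1 vs 7] → C does not strictly dominate B (column Z: 1 ≤ 7)
No single strategy strictly dominates all others → no strictly dominant strategy.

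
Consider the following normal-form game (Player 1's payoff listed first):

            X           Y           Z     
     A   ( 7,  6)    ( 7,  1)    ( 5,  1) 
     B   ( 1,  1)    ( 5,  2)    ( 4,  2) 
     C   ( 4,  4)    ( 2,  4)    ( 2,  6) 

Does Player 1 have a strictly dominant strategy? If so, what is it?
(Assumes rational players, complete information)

Yes, Player 1's strictly dominant strategy is A

Work:
A strategy strictly dominates another if it gives a strictly higher payoff against every opponent action. Compare each pair of P1's strategies column-by-column:
  A vs B: [7 vs 1, 7 vs 5, 5 vs 4] → A strictly dominates B
  A vs C: [7 vs 4, 7 vs 2, 5 vs 2] → A strictly dominates C
  B vs A: [1 vs 7, 5 vs 7, 4 vs 5] → B does not strictly dominate A (column X: 1 ≤ 7)
  B vs C: [1 vs 4, 5 vs 2, 4 vs 2] → B does not strictly dominate C (column X: 1 ≤ 4)
  C vs A: [4 vs 7, 2 vs 7, 2 vs 5] → C does not strictly dominate A (column X: 4 ≤ 7)
  C vs B: [4 vs 1, 2 vs 5, 2 vs 4] → C does not strictly dominate B (column Y: 2 ≤ 5)
A strictly dominates every other strategy → strictly dominant.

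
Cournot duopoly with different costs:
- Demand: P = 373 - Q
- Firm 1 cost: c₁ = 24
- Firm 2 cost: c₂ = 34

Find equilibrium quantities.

q₁* = 119.67, q₂* = 109.67

Work:
Reaction: q₁ = (373 - 24 - q₂)/2
Reaction: q₂ = (373 - 34 - q₁)/2
Solve simultaneously:
q₁* = (373 - 2×24 + 34)/3 = 119.67
q₂* = (373 - 2×34 + 24)/3 = 109.67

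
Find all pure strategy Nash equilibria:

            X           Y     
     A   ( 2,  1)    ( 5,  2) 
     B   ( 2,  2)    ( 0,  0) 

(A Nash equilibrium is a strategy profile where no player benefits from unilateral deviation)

Nash equilibrium: (A, Y), (B, X)

Work:
Best responses:
  P1 vs X: payoffs [2, 2] → best response A/B (payoff 2)
  P1 vs Y: payoffs [5, 0] → best response A (payoff 5)
  P2 vs A: payoffs [1, 2] → best response Y (payoff 2)
  P2 vs B: payoffs [2, 0] → best response X (payoff 2)
Mutual best responses: (A,Y), (B,X) → Nash equilibria.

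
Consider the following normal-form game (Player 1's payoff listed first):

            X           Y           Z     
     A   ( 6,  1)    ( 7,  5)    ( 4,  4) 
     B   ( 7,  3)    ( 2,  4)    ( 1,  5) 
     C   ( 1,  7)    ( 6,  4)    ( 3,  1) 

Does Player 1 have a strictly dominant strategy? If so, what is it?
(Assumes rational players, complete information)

No strictly dominant strategy exists for Player 1

Work:
A strategy strictly dominates another if it gives a strictly higher payoff against every opponent action. Compare each pair of P1's strategies column-by-column:
  A vs B: [6 vs 7, 7 vs 2, 4 vs 1] → A does not strictly dominate B (column X: 6 ≤ 7)
  A vs C: [6 vs 1, 7 vs 6, 4 vs 3] → A strictly dominates C
  B vs A: [7 vs 6, 2 vs 7, 1 vs 4] → B does not strictly dominate A (column Y: 2 ≤ 7)
  B vs C: [7 vs 1, 2 vs 6, 1 vs 3] → B does not strictly dominate C (column Y: 2 ≤ 6)
  C vs A: [1 vs 6, 6 vs 7, 3 vs 4] → C does not strictly dominate A (column X: 1 ≤ 6)
  C vs B: [1 vs 7, 6 vs 2, 3 vs 1] → C does not strictly dominate B (column X: 1 ≤ 7)
No single strategy strictly dominates all others → no strictly dominant strategy.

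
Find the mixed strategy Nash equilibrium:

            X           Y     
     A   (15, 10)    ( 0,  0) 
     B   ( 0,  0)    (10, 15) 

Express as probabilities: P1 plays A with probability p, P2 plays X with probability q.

p = 0.6, q = 0.4

Work:
Find probabilities that make opponent indifferent:
P2 chooses q to make P1 indifferent between A and B
P1 chooses p to make P2 indifferent between X and Y
Mixed NE: P1 plays (A: 0.6, B: 0.4), P2 plays (X: 0.4, Y: 0.6)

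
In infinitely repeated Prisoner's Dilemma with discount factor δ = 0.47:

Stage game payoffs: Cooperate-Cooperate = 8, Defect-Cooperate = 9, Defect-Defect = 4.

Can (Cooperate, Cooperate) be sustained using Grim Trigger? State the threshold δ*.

δ* = 0.2; since δ = 0.47 ≥ 0.2, cooperation can be sustained

Work:
For Grim Trigger:
Cooperate forever: 8/(1-δ)
Defect then punished: 9 + 4·δ/(1-δ)
Need: 8/(1-δ) ≥ 9 + 4·δ/(1-δ)
Solving: δ ≥ (T-R)/(T-P) = (9-8)/(9-4) = 0.2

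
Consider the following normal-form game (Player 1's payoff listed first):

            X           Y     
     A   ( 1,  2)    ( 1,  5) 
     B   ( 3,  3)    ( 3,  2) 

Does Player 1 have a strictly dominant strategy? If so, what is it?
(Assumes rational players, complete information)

Yes, Player 1's strictly dominant strategy is B

Work:
A strategy strictly dominates another if it gives a strictly higher payoff against every opponent action. Compare each pair of P1's strategies column-by-column:
  A vs B: [1 vs 3, 1 vs 3] → A does not strictly dominate B (column X: 1 ≤ 3)
  B vs A: [3 vs 1, 3 vs 1] → B strictly dominates A
B strictly dominates every other strategy → strictly dominant.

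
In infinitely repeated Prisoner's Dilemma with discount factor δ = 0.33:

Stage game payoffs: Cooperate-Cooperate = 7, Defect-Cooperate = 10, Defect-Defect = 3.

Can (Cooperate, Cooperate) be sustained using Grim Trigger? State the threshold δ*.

δ* = 0.4286; since δ = 0.33 < 0.4286, cooperation cannot be sustained

Work:
For Grim Trigger:
Cooperate forever: 7/(1-δ)
Defect then punished: 10 + 3·δ/(1-δ)
Need: 7/(1-δ) ≥ 10 + 3·δ/(1-δ)
Solving: δ ≥ (T-R)/(T-P) = (10-7)/(10-3) = 0.4286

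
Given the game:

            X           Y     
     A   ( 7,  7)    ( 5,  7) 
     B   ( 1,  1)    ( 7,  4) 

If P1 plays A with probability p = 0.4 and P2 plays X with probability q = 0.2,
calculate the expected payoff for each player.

E[P1] = 5.64, E[P2] = 4.84

Work:
E[P1] = p·q·π₁(A,X) + p·(1-q)·π₁(A,Y) + (1-p)·q·π₁(B,X) + (1-p)·(1-q)·π₁(B,Y)
= 0.4·0.2·7 + 0.4·0.8·5 + 0.6·0.2·1 + 0.6·0.8·7
= 5.64

E[P2] = 4.84 (similar calculation)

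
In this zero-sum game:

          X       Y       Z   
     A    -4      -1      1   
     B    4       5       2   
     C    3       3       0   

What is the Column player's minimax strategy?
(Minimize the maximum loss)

Column should play Z, value = 2

Work:
Column player minimizes Row's maximum payoff:
Column X: max payoff to Row = 4
Column Y: max payoff to Row = 5
Column Z: max payoff to Row = 2
Minimum is 2, achieved by column Z.
Minimax strategy: Z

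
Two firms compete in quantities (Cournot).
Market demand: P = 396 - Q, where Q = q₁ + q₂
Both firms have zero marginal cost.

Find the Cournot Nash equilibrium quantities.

q₁* = q₂* = 132.0; P* = 132.0

Work:
Profit: π_i = P·q_i = (a - q_i - q_j)·q_i
FOC: ∂π_i/∂q_i = a - 2q_i - q_j = 0
Reaction function: q_i = (396 - q_j)/2
Symmetry: q* = 396/3 = 132.0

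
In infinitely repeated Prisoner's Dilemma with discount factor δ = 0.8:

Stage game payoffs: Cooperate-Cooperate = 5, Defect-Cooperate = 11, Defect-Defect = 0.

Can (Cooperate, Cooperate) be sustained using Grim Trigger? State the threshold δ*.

δ* = 0.5455; since δ = 0.8 ≥ 0.5455, cooperation can be sustained

Work:
For Grim Trigger:
Cooperate forever: 5/(1-δ)
Defect then punished: 11 + 0·δ/(1-δ)
Need: 5/(1-δ) ≥ 11 + 0·δ/(1-δ)
Solving: δ ≥ (T-R)/(T-P) = (11-5)/(11-0) = 0.5455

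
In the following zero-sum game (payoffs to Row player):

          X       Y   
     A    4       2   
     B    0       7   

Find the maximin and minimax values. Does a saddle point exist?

Maximin = 2, Minimax = 4, Saddle: False

Work:
Row minimums: [2, 0] → maximin = 2
Column maximums: [4, 7] → minimax = 4
No saddle point (maximin ≠ minimax). Mixed strategy needed.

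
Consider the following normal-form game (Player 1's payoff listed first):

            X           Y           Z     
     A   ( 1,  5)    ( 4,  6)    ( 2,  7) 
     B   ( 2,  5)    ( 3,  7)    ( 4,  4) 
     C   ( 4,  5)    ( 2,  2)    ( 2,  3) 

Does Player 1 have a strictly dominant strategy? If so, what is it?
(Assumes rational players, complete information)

No strictly dominant strategy exists for Player 1

Work:
A strategy strictly dominates another if it gives a strictly higher payoff against every opponent action. Compare each pair of P1's strategies column-by-column:
  A vs B: [1 vs 2, 4 vs 3, 2 vs 4] → A does not strictly dominate B (column X: 1 ≤ 2)
  A vs C: [1 vs 4, 4 vs 2, 2 vs 2] → A does not strictly dominate C (column X: 1 ≤ 4)
  B vs A: [2 vs 1, 3 vs 4, 4 vs 2] → B does not strictly dominate A (column Y: 3 ≤ 4)
  B vs C: [2 vs 4, 3 vs 2, 4 vs 2] → B does not strictly dominate C (column X: 2 ≤ 4)
  C vs A: [4 vs 1, 2 vs 4, 2 vs 2] → C does not strictly dominate A (column Y: 2 ≤ 4)
  C vs B: [4 vs 2, 2 vs 3, 2 vs 4] → C does not strictly dominate B (column Y: 2 ≤ 3)
No single strategy strictly dominates all others → no strictly dominant strategy.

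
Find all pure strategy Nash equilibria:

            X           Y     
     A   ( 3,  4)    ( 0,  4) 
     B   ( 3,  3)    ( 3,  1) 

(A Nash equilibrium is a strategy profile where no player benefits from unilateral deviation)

Nash equilibrium: (A, X), (B, X)

Work:
Best responses:
  P1 vs X: payoffs [3, 3] → best response A/B (payoff 3)
  P1 vs Y: payoffs [0, 3] → best response B (payoff 3)
  P2 vs A: payoffs [4, 4] → best response X/Y (payoff 4)
  P2 vs B: payoffs [3, 1] → best response X (payoff 3)
Mutual best responses: (A,X), (B,X) → Nash equilibria.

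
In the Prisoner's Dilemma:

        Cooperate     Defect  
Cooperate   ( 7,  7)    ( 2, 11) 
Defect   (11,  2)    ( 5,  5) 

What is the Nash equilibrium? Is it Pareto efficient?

(Defect, Defect) is NE; not Pareto efficient

Work:
Defect dominates Cooperate for both players:
If P2 cooperates: Defect (11) > Cooperate (7)
If P2 defects: Defect (5) > Cooperate (2)
NE: (Defect, Defect) with payoff (5, 5)
But (Cooperate, Cooperate) = (7, 7) Pareto dominates (5, 5)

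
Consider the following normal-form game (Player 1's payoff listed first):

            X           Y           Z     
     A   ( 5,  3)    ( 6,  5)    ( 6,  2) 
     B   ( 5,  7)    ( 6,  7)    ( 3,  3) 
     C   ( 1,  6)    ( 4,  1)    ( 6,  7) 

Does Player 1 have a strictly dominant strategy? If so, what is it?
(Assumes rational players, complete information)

No strictly dominant strategy exists for Player 1

Work:
A strategy strictly dominates another if it gives a strictly higher payoff against every opponent action. Compare each pair of P1's strategies column-by-column:
  A vs B: [5 vs 5, 6 vs 6, 6 vs 3] → A does not strictly dominate B (column X: 5 ≤ 5)
  A vs C: [5 vs 1, 6 vs 4, 6 vs 6] → A does not strictly dominate C (column Z: 6 ≤ 6)
  B vs A: [5 vs 5, 6 vs 6, 3 vs 6] → B does not strictly dominate A (column X: 5 ≤ 5)
  B vs C: [5 vs 1, 6 vs 4, 3 vs 6] → B does not strictly dominate C (column Z: 3 ≤ 6)
  C vs A: [1 vs 5, 4 vs 6, 6 vs 6] → C does not strictly dominate A (column X: 1 ≤ 5)
  C vs B: [1 vs 5, 4 vs 6, 6 vs 3] → C does not strictly dominate B (column X: 1 ≤ 5)
No single strategy strictly dominates all others → no strictly dominant strategy.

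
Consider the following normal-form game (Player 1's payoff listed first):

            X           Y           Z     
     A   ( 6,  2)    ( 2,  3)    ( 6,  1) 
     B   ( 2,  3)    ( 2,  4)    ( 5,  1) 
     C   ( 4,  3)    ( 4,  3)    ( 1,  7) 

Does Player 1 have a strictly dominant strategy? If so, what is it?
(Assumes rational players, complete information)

No strictly dominant strategy exists for Player 1

Work:
A strategy strictly dominates another if it gives a strictly higher payoff against every opponent action. Compare each pair of P1's strategies column-by-column:
  A vs B: [6 vs 2, 2 vs 2, 6 vs 5] → A does not strictly dominate B (column Y: 2 ≤ 2)
  A vs C: [6 vs 4, 2 vs 4, 6 vs 1] → A does not strictly dominate C (column Y: 2 ≤ 4)
  B vs A: [2 vs 6, 2 vs 2, 5 vs 6] → B does not strictly dominate A (column X: 2 ≤ 6)
  B vs C: [2 vs 4, 2 vs 4, 5 vs 1] → B does not strictly dominate C (column X: 2 ≤ 4)
  C vs A: [4 vs 6, 4 vs 2, 1 vs 6] → C does not strictly dominate A (column X: 4 ≤ 6)
  C vs B: [4 vs 2, 4 vs 2, 1 vs 5] → C does not strictly dominate B (column Z: 1 ≤ 5)
No single strategy strictly dominates all others → no strictly dominant strategy.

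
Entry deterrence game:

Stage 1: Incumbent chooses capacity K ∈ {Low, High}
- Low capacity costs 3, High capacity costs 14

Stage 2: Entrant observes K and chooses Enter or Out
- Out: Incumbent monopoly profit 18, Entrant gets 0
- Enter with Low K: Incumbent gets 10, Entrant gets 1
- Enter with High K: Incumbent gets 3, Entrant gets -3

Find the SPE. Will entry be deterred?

SPE: (Low, Enter|Low, Out|High); Entry not deterred. Incumbent net profit = 7, Entrant gets 1

Work:
After Low K: Entrant enters (1 > 0)
After High K: Entrant stays out (-3 < 0)
Incumbent: Low → 10−3=7, High → 18−14=4
Incumbent chooses Low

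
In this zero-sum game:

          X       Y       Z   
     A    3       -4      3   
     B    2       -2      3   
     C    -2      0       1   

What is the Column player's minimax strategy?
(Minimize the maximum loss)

Column should play Y, value = 0

Work:
Column player minimizes Row's maximum payoff:
Column X: max payoff to Row = 3
Column Y: max payoff to Row = 0
Column Z: max payoff to Row = 3
Minimum is 0, achieved by column Y.
Minimax strategy: Y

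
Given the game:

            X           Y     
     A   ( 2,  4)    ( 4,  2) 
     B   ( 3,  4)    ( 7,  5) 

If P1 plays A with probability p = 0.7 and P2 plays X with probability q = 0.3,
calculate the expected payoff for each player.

E[P1] = 4.12, E[P2] = 3.23

Work:
E[P1] = p·q·π₁(A,X) + p·(1-q)·π₁(A,Y) + (1-p)·q·π₁(B,X) + (1-p)·(1-q)·π₁(B,Y)
= 0.7·0.3·2 + 0.7·0.7·4 + 0.3·0.3·3 + 0.3·0.7·7
= 4.12

E[P2] = 3.23 (similar calculation)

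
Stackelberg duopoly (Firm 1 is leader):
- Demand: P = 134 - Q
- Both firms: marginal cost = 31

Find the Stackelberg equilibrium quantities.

q₁* (leader) = 51.5, q₂* (follower) = 25.75

Work:
Follower's reaction: q₂ = (a - c - q₁)/2
Leader substitutes: π₁ = q₁·(a - q₁ - (a-c-q₁)/2 - c)
FOC: q₁* = (134 - 31)/2 = 51.50
Then: q₂* = (134 - 31 - 51.5)/2 = 25.75
Leader has first-mover advantage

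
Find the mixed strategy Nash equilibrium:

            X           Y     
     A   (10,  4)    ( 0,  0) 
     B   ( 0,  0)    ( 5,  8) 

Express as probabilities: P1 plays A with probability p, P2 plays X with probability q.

p = 0.6667, q = 0.3333

Work:
Find probabilities that make opponent indifferent:
P2 chooses q to make P1 indifferent between A and B
P1 chooses p to make P2 indifferent between X and Y
Mixed NE: P1 plays (A: 0.6667, B: 0.3333), P2 plays (X: 0.3333, Y: 0.6667)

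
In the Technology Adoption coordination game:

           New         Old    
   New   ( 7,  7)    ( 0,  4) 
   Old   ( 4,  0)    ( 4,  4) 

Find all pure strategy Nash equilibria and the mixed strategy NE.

Pure NE: (New, New) and (Old, Old); Mixed NE: p = 0.5714, q = 0.5714

Work:
Check pure NE:
(New, New): (7, 7) - no unilateral deviation beneficial
(Old, Old): (4, 4) - no unilateral deviation beneficial
Mixed NE: P1 plays New with p = 0.5714, P2 plays New with q = 0.5714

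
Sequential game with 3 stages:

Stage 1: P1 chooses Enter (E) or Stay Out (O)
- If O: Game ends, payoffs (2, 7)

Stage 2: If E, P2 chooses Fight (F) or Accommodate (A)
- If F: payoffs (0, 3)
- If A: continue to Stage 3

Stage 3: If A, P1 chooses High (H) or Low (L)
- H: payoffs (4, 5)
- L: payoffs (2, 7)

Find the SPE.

SPE: (E, A, H); Outcome (4, 5)

Work:
Stage 3: P1 chooses H (4 vs 2)
Stage 2: P2: F->3, A->5 (anticipating H). Choose A
Stage 1: P1: O->2, E->4 (anticipating A, H). Choose E
SPE path: E -> A -> H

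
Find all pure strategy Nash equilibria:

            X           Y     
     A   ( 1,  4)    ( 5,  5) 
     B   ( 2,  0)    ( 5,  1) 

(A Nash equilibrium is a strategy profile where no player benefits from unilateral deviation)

Nash equilibrium: (A, Y), (B, Y)

Work:
Best responses:
  P1 vs X: payoffs [1, 2] → best response B (payoff 2)
  P1 vs Y: payoffs [5, 5] → best response A/B (payoff 5)
  P2 vs A: payoffs [4, 5] → best response Y (payoff 5)
  P2 vs B: payoffs [0, 1] → best response Y (payoff 1)
Mutual best responses: (A,Y), (B,Y) → Nash equilibria.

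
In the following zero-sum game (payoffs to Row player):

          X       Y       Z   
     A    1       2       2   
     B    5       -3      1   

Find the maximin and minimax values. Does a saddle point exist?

Maximin = 1, Minimax = 2, Saddle: False

Work:
Row minimums: [1, -3] → maximin = 1
Column maximums: [5, 2, 2] → minimax = 2
No saddle point (maximin ≠ minimax). Mixed strategy needed.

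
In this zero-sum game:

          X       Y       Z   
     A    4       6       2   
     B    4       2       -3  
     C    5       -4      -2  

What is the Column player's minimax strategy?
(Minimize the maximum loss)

Column should play Z, value = 2

Work:
Column player minimizes Row's maximum payoff:
Column X: max payoff to Row = 5
Column Y: max payoff to Row = 6
Column Z: max payoff to Row = 2
Minimum is 2, achieved by column Z.
Minimax strategy: Z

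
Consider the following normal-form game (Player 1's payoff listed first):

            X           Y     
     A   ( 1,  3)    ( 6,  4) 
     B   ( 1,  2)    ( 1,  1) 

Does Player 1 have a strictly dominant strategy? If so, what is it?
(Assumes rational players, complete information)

No strictly dominant strategy exists for Player 1

Work:
A strategy strictly dominates another if it gives a strictly higher payoff against every opponent action. Compare each pair of P1's strategies column-by-column:
  A vs B: [1 vs 1, 6 vs 1] → A does not strictly dominate B (column X: 1 ≤ 1)
  B vs A: [1 vs 1, 1 vs 6] → B does not strictly dominate A (column X: 1 ≤ 1)
No single strategy strictly dominates all others → no strictly dominant strategy.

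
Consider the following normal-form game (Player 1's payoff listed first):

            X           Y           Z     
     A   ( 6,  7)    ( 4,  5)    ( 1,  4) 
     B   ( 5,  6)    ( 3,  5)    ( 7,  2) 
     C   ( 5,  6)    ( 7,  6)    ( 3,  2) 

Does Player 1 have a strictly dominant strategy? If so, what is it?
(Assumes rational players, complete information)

No strictly dominant strategy exists for Player 1

Work:
A strategy strictly dominates another if it gives a strictly higher payoff against every opponent action. Compare each pair of P1's strategies column-by-column:
  A vs B: [6 vs 5, 4 vs 3, 1 vs 7] → A does not strictly dominate B (column Z: 1 ≤ 7)
  A vs C: [6 vs 5, 4 vs 7, 1 vs 3] → A does not strictly dominate C (column Y: 4 ≤ 7)
  B vs A: [5 vs 6, 3 vs 4, 7 vs 1] → B does not strictly dominate A (column X: 5 ≤ 6)
  B vs C: [5 vs 5, 3 vs 7, 7 vs 3] → B does not strictly dominate C (column X: 5 ≤ 5)
  C vs A: [5 vs 6, 7 vs 4, 3 vs 1] → C does not strictly dominate A (column X: 5 ≤ 6)
  C vs B: [5 vs 5, 7 vs 3, 3 vs 7] → C does not strictly dominate B (column X: 5 ≤ 5)
No single strategy strictly dominates all others → no strictly dominant strategy.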